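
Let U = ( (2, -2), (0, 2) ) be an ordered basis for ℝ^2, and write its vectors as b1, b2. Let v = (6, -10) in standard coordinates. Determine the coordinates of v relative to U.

We seek scalars with c_1 b1 + c_2 b2 = v; equivalently solve M c = v where the columns of M are b1, b2.
System: 2c_1 + 0c_2 = 6, -2c_1 + 2c_2 = -10; solving gives c_1 = 3, c_2 = -2.
Check: 3b1 - 2b2 = (6, -10).

(3, -2)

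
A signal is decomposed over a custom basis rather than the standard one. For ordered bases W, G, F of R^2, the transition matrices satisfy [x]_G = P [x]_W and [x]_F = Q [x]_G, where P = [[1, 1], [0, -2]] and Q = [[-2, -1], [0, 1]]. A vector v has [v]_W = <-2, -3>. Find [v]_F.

<4, 6>

Composing the changes, [v]_F = Q P [v]_W.
Q P = [[-2, 0], [0, -2]]; applying this to <-2, -3> gives <4, 6>.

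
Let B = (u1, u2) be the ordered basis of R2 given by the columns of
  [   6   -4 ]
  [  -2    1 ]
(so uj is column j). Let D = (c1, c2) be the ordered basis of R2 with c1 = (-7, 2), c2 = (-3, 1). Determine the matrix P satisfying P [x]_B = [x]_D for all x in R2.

[[0, 1], [-2, -1]]

Let M have columns uj and N have columns cj. Then for every x, N [x]_D = x = M [x]_B, so P = N^(-1) M.
Since det N = -1, N^(-1) has integer entries; multiplying gives P = [[0, 1], [-2, -1]].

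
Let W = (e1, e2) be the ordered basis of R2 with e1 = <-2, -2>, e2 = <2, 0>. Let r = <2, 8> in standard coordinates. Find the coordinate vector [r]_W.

<-4, -3>

[r]_W is the unique c with M c = r, where M has columns e1, e2.
System: -2c_1 + 2c_2 = 2, -2c_1 + 0c_2 = 8; solving gives c_1 = -4, c_2 = -3.
Check: -4e1 - 3e2 = <2, 8>.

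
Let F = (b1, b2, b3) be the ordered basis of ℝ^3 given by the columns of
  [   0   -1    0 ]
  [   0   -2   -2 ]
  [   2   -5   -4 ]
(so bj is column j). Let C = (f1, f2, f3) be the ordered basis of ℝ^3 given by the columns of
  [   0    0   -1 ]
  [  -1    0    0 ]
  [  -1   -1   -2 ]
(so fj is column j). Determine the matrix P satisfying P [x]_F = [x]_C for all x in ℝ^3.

Let M have columns bj and N have columns fj. Then for every x, N [x]_C = x = M [x]_F, so P = N^(-1) M.
Since det N = -1, N^(-1) has integer entries; multiplying gives P = [[0, 2, 2], [-2, 1, 2], [0, 1, 0]].

[[0, 2, 2], [-2, 1, 2], [0, 1, 0]]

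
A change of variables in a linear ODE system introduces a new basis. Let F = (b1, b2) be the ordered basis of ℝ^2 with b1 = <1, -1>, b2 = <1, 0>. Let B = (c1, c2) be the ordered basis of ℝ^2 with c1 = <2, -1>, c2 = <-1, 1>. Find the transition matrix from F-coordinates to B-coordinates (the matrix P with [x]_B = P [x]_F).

[[0, 1], [-1, 1]]

Take x = bj: its F-coordinates are the j-th standard unit vector, so P e_j — column j of P — equals [bj]_B.
b1 = 0·c1 - c2, giving column 1 = <0, -1>; repeating for each j gives P = [[0, 1], [-1, 1]].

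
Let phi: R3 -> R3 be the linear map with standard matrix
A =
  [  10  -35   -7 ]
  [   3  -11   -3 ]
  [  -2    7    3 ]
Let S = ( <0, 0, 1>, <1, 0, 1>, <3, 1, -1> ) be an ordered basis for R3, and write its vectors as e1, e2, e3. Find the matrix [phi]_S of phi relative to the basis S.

The j-th column of [phi]_S is [phi(ej)]_S.
phi(e1) = A e1 = <-7, -3, 3> = -2e1 + 2e2 - 3e3, so column 1 is <-2, 2, -3>.
Repeating for e2, e3 and assembling the columns gives [[-2, -2, 0], [2, 3, -1], [-3, 0, 1]].

[[-2, -2, 0], [2, 3, -1], [-3, 0, 1]]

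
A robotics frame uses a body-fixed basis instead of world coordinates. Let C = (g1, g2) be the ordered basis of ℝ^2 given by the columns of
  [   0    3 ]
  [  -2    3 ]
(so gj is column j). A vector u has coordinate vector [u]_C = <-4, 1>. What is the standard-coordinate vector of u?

By definition u = -4g1 + g2.
Summing componentwise gives <3, 11>.

<3, 11>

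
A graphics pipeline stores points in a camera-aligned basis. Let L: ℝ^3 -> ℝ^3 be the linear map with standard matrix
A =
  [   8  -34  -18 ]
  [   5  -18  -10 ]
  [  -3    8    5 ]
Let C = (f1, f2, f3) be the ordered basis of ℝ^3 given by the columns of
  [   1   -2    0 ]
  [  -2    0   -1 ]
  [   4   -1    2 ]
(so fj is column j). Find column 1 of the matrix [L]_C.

[-2, -3, 3]

Column 1 of [L]_C is the C-coordinate vector of L(f1).
In standard coordinates L(f1) = A f1 = [4, 1, 1].
Converting to C: [4, 1, 1] = -2f1 - 3f2 + 3f3, so the coordinate vector is [-2, -3, 3].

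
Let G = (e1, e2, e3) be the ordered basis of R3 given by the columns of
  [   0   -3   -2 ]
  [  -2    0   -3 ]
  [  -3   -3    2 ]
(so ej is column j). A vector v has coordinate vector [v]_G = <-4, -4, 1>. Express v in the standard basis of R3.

<10, 5, 26>

v = M [v]_G, where M has columns e1, ..., e3.
Carrying out the matrix-vector product, v = <10, 5, 26>.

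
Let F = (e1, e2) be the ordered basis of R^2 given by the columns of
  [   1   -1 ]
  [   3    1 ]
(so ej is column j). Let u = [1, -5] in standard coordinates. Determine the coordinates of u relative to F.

We seek scalars with c_1 e1 + c_2 e2 = u; equivalently solve M c = u where the columns of M are e1, e2.
System: c_1 - c_2 = 1, 3c_1 + c_2 = -5; solving gives c_1 = -1, c_2 = -2.
Check: -e1 - 2e2 = [1, -5].

[-1, -2]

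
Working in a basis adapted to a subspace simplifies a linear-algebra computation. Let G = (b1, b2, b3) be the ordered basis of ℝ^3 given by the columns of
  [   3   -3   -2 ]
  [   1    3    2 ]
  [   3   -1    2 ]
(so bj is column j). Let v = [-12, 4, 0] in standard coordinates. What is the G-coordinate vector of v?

We seek scalars with c_1 b1 + ... + c_3 b3 = v; equivalently solve M c = v where the columns of M are b1, ..., b3.
Row-reducing the augmented matrix [M | v] gives c = (-2, 0, 3).
Check: -2b1 + 0·b2 + 3b3 = [-12, 4, 0].

[-2, 0, 3]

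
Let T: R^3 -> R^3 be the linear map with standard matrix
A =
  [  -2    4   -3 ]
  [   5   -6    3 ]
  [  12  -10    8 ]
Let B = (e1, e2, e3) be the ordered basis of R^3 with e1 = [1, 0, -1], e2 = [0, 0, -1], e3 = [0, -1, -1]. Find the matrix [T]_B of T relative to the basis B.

Let P have columns e1, ..., e3. Then [T]_B = P^(-1) A P.
Here det P = -1, so P^(-1) is integer; computing A P first and then P^(-1)(A P) gives [[1, 3, -1], [-3, 2, 2], [-2, 3, -3]].

[[1, 3, -1], [-3, 2, 2], [-2, 3, -3]]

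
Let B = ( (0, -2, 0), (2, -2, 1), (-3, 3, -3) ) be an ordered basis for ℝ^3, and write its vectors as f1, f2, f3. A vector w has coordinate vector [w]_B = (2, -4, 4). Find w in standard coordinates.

w = M [w]_B, where M has columns f1, ..., f3.
Carrying out the matrix-vector product, w = (-20, 16, -16).

(-20, 16, -16)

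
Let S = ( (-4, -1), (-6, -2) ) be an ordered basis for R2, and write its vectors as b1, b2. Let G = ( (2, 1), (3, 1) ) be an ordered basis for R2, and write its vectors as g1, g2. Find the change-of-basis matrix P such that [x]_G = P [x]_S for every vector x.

[[1, 0], [-2, -2]]

Column j of P is [bj]_G, since P maps S-coordinates to G-coordinates.
Expressing b1 in G: b1 = g1 - 2g2, so column 1 of P is (1, -2).
Doing the same for each bj gives P = [[1, 0], [-2, -2]].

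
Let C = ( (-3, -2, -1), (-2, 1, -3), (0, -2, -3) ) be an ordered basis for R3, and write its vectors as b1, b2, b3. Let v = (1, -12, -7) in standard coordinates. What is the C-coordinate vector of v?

We seek scalars with c_1 b1 + ... + c_3 b3 = v; equivalently solve M c = v where the columns of M are b1, ..., b3.
Row-reducing the augmented matrix [M | v] gives c = (1, -2, 4).
Check: b1 - 2b2 + 4b3 = (1, -12, -7).

(1, -2, 4)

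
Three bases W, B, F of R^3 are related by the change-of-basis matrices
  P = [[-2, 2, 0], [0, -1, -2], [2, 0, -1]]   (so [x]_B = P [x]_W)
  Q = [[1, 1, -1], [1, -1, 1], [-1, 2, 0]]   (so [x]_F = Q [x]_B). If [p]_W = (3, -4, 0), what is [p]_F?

(-16, -12, 22)

First [p]_B = P [p]_W = (-14, 4, 6).
Then [p]_F = Q [p]_B = (-16, -12, 22).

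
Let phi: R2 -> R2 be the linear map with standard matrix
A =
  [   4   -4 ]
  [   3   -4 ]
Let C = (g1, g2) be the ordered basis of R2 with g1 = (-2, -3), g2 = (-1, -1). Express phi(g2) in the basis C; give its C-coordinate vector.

(-1, 2)

Compute phi(g2) = A g2 = (0, 1) in standard coordinates.
Then write this in C-coordinates: solve for y in y_1 g1 + y_2 g2 = (0, 1).
This gives y = (-1, 2), which is column 2 of [phi]_C.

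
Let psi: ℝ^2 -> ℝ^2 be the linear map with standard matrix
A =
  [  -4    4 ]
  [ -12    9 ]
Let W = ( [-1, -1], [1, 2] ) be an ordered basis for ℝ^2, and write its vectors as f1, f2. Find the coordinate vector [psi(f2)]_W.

Column 2 of [psi]_W is the W-coordinate vector of psi(f2).
In standard coordinates psi(f2) = A f2 = [4, 6].
Converting to W: [4, 6] = -2f1 + 2f2, so the coordinate vector is [-2, 2].

[-2, 2]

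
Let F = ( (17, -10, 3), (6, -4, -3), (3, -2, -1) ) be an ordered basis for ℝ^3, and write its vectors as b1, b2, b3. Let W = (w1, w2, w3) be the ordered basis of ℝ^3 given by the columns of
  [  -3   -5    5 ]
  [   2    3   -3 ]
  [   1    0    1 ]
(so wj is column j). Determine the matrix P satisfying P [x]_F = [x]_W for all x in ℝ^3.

Column j of P is [bj]_W, since P maps F-coordinates to W-coordinates.
Expressing b1 in W: b1 = w1 - 2w2 + 2w3, so column 1 of P is (1, -2, 2).
Doing the same for each bj gives P = [[1, -2, -1], [-2, -1, 0], [2, -1, 0]].

[[1, -2, -1], [-2, -1, 0], [2, -1, 0]]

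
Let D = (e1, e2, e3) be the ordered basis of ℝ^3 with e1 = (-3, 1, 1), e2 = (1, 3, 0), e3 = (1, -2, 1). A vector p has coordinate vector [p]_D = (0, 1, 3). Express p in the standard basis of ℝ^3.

(4, -3, 3)

The coordinates say p = 0·e1 + e2 + 3e3; adding the scaled basis vectors gives (4, -3, 3).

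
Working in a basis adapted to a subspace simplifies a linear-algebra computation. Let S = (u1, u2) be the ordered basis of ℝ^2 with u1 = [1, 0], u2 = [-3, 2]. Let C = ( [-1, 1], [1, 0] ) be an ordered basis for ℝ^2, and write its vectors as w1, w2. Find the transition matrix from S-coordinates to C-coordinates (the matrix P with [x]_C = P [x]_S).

[[0, 2], [1, -1]]

Let M have columns uj and N have columns wj. Then for every x, N [x]_C = x = M [x]_S, so P = N^(-1) M.
Since det N = -1, N^(-1) has integer entries; multiplying gives P = [[0, 2], [1, -1]].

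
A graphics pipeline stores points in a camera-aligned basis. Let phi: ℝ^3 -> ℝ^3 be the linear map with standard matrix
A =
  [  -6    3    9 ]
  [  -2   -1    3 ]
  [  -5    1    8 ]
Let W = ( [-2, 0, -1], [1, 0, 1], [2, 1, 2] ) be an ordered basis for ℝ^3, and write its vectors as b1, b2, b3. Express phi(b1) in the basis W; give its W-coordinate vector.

Column 1 of [phi]_W is the W-coordinate vector of phi(b1).
In standard coordinates phi(b1) = A b1 = [3, 1, 2].
Converting to W: [3, 1, 2] = -b1 - b2 + b3, so the coordinate vector is [-1, -1, 1].

[-1, -1, 1]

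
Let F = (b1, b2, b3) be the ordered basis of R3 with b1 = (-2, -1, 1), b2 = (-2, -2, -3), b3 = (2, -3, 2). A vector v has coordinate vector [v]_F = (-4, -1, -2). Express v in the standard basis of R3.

The coordinates say v = -4b1 - b2 - 2b3; adding the scaled basis vectors gives (6, 12, -5).

(6, 12, -5)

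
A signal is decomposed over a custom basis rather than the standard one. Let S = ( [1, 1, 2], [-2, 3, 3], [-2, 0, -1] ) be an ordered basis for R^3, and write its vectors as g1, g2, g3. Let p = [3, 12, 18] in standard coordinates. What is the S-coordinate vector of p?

Write p = c_1 g1 + ... + c_3 g3 and solve for the c_i.
Row-reducing the augmented matrix [M | p] gives c = (3, 3, -3).
Check: 3g1 + 3g2 - 3g3 = [3, 12, 18].

[3, 3, -3]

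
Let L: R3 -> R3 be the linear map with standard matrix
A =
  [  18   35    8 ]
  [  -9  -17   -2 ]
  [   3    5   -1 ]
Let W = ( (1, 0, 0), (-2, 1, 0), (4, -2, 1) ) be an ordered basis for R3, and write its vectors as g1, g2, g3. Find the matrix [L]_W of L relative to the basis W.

Let P have columns g1, ..., g3. Then [L]_W = P^(-1) A P.
Here det P = 1, so P^(-1) is integer; computing A P first and then P^(-1)(A P) gives [[0, 1, 2], [-3, -1, -2], [3, -1, 1]].

[[0, 1, 2], [-3, -1, -2], [3, -1, 1]]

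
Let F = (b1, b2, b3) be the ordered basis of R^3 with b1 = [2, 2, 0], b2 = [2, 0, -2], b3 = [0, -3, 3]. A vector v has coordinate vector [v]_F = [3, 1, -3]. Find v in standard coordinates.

[8, 15, -11]

v = M [v]_F, where M has columns b1, ..., b3.
Carrying out the matrix-vector product, v = [8, 15, -11].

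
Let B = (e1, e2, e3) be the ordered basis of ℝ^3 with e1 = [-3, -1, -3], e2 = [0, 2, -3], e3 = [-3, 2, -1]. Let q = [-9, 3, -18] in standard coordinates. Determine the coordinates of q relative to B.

We seek scalars with c_1 e1 + ... + c_3 e3 = q; equivalently solve M c = q where the columns of M are e1, ..., e3.
Row-reducing the augmented matrix [M | q] gives c = (3, 3, 0).
Check: 3e1 + 3e2 + 0·e3 = [-9, 3, -18].

[3, 3, 0]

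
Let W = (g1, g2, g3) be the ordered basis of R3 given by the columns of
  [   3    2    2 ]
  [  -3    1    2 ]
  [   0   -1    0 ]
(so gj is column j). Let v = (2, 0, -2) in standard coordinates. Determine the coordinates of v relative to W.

(0, 2, -1)

We seek scalars with c_1 g1 + ... + c_3 g3 = v; equivalently solve M c = v where the columns of M are g1, ..., g3.
Row-reducing the augmented matrix [M | v] gives c = (0, 2, -1).
Check: 0·g1 + 2g2 - g3 = (2, 0, -2).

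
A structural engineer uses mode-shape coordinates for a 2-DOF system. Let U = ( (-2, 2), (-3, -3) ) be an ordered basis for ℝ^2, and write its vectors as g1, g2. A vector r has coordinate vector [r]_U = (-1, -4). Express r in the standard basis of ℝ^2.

By definition r = -g1 - 4g2.
Summing componentwise gives (14, 10).

(14, 10)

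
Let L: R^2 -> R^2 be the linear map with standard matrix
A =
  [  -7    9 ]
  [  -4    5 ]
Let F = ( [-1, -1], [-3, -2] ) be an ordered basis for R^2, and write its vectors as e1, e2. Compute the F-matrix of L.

[[-1, 0], [1, -1]]

The j-th column of [L]_F is [L(ej)]_F.
L(e1) = A e1 = [-2, -1] = -e1 + e2, so column 1 is [-1, 1].
Repeating for e2 and assembling the columns gives [[-1, 0], [1, -1]].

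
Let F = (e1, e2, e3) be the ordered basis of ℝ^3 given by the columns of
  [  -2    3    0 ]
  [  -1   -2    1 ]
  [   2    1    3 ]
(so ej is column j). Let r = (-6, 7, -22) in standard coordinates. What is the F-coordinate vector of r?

(-3, -4, -4)

[r]_F is the unique c with M c = r, where M has columns e1, ..., e3.
Solving this 3x3 system gives c = (-3, -4, -4).
Check: -3e1 - 4e2 - 4e3 = (-6, 7, -22).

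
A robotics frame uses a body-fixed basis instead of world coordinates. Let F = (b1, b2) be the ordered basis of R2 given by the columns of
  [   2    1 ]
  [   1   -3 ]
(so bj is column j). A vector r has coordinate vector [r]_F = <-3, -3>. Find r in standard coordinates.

<-9, 6>

The coordinates say r = -3b1 - 3b2; adding the scaled basis vectors gives <-9, 6>.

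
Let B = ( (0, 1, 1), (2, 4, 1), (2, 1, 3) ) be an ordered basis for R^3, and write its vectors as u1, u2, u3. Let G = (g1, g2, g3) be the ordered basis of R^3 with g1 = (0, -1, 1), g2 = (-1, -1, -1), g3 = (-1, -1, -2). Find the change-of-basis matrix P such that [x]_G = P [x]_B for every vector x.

[[-1, -2, 1], [2, -1, -2], [-2, -1, 0]]

Let M have columns uj and N have columns gj. Then for every x, N [x]_G = x = M [x]_B, so P = N^(-1) M.
Since det N = 1, N^(-1) has integer entries; multiplying gives P = [[-1, -2, 1], [2, -1, -2], [-2, -1, 0]].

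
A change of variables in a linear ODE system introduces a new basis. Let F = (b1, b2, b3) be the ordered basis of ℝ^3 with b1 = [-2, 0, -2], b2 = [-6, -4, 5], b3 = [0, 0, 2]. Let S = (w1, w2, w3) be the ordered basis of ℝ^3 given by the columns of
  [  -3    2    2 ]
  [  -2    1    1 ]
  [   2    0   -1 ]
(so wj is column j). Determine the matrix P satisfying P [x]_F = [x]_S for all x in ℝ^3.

[[-2, 2, 0], [-2, 1, 2], [-2, -1, -2]]

Let M have columns bj and N have columns wj. Then for every x, N [x]_S = x = M [x]_F, so P = N^(-1) M.
Since det N = -1, N^(-1) has integer entries; multiplying gives P = [[-2, 2, 0], [-2, 1, 2], [-2, -1, -2]].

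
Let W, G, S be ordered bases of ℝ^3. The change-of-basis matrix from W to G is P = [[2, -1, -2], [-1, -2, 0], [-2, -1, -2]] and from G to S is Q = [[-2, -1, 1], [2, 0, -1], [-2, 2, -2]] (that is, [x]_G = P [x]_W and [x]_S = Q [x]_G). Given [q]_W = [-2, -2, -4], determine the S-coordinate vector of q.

First [q]_G = P [q]_W = [6, 6, 14].
Then [q]_S = Q [q]_G = [-4, -2, -28].

[-4, -2, -28]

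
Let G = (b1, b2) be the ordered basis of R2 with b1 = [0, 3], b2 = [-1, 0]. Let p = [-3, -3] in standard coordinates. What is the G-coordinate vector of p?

[p]_G is the unique c with M c = p, where M has columns b1, b2.
System: 0c_1 - c_2 = -3, 3c_1 + 0c_2 = -3; solving gives c_1 = -1, c_2 = 3.
Check: -b1 + 3b2 = [-3, -3].

[-1, 3]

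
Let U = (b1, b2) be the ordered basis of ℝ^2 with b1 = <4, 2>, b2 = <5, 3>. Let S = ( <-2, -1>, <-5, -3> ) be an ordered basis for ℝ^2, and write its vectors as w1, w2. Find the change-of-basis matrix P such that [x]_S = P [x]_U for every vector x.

[[-2, 0], [0, -1]]

Take x = bj: its U-coordinates are the j-th standard unit vector, so P e_j — column j of P — equals [bj]_S.
b1 = -2w1 + 0·w2, giving column 1 = <-2, 0>; repeating for each j gives P = [[-2, 0], [0, -1]].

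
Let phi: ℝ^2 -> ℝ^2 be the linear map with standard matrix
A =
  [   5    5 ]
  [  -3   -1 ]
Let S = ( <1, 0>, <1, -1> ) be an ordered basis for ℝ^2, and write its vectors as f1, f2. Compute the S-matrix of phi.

Let P have columns f1, f2. Then [phi]_S = P^(-1) A P.
Here det P = -1, so P^(-1) is integer; computing A P first and then P^(-1)(A P) gives [[2, -2], [3, 2]].

[[2, -2], [3, 2]]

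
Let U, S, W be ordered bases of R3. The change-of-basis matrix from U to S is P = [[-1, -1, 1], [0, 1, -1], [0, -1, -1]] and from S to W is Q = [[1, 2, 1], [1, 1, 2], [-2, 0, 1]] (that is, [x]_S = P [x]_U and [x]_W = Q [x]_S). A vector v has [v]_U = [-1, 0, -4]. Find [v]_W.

[9, 9, 10]

Composing the changes, [v]_W = Q P [v]_U.
Q P = [[-1, 0, -2], [-1, -2, -2], [2, 1, -3]]; applying this to [-1, 0, -4] gives [9, 9, 10].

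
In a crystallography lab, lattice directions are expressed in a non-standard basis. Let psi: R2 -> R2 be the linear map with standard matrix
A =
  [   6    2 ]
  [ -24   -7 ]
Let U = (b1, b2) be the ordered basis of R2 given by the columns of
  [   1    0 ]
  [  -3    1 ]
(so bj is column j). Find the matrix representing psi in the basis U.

[[0, 2], [-3, -1]]

With P the matrix whose columns are b1, b2, [psi]_U = P^(-1) A P.
Column by column: psi(b1) = A b1 = (0, -3); its U-coordinates (0, -3) give column 1.
Continuing for each basis vector yields [psi]_U = [[0, 2], [-3, -1]].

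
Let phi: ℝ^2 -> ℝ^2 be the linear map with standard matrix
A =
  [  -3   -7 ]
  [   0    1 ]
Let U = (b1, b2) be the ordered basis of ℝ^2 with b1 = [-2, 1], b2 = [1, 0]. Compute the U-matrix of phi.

[[1, 0], [1, -3]]

With P the matrix whose columns are b1, b2, [phi]_U = P^(-1) A P.
Column by column: phi(b1) = A b1 = [-1, 1]; its U-coordinates [1, 1] give column 1.
Continuing for each basis vector yields [phi]_U = [[1, 0], [1, -3]].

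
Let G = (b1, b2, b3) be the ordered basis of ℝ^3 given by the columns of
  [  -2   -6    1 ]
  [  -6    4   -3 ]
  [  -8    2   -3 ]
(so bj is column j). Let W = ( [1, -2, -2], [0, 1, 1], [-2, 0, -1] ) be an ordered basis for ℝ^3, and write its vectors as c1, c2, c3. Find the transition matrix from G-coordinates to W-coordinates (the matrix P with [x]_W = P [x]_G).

[[2, -2, 1], [-2, 0, -1], [2, 2, 0]]

Column j of P is [bj]_W, since P maps G-coordinates to W-coordinates.
Expressing b1 in W: b1 = 2c1 - 2c2 + 2c3, so column 1 of P is [2, -2, 2].
Doing the same for each bj gives P = [[2, -2, 1], [-2, 0, -1], [2, 2, 0]].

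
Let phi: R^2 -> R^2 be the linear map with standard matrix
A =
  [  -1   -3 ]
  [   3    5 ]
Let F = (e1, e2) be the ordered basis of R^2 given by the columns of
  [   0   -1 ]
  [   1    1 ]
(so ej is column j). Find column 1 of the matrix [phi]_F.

<2, 3>

Column 1 of [phi]_F is the F-coordinate vector of phi(e1).
In standard coordinates phi(e1) = A e1 = <-3, 5>.
Converting to F: <-3, 5> = 2e1 + 3e2, so the coordinate vector is <2, 3>.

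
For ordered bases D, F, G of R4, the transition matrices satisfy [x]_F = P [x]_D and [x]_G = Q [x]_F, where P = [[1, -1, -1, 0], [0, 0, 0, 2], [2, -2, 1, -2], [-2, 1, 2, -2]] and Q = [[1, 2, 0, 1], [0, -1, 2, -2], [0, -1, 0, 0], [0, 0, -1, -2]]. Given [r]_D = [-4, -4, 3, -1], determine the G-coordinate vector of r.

Composing the changes, [r]_G = Q P [r]_D.
Q P = [[-1, 0, 1, 2], [8, -6, -2, -2], [0, 0, 0, -2], [2, 0, -5, 6]]; applying this to [-4, -4, 3, -1] gives [5, -12, 2, -29].

[5, -12, 2, -29]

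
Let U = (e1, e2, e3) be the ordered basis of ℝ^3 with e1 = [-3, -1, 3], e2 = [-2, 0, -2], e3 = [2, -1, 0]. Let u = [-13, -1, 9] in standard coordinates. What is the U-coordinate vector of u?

[3, 0, -2]

Write u = c_1 e1 + ... + c_3 e3 and solve for the c_i.
Row-reducing the augmented matrix [M | u] gives c = (3, 0, -2).
Check: 3e1 + 0·e2 - 2e3 = [-13, -1, 9].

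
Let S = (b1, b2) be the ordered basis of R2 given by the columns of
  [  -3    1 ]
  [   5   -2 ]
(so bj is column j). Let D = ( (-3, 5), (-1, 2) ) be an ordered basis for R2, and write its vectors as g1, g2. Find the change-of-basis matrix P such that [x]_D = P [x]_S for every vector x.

[[1, 0], [0, -1]]

Column j of P is [bj]_D, since P maps S-coordinates to D-coordinates.
Expressing b1 in D: b1 = g1 + 0·g2, so column 1 of P is (1, 0).
Doing the same for each bj gives P = [[1, 0], [0, -1]].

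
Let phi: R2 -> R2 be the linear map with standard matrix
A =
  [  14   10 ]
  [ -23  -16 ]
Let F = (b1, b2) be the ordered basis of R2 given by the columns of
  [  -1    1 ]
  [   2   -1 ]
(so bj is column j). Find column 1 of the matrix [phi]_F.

Compute phi(b1) = A b1 = <6, -9> in standard coordinates.
Then write this in F-coordinates: solve for y in y_1 b1 + y_2 b2 = <6, -9>.
This gives y = <-3, 3>, which is column 1 of [phi]_F.

<-3, 3>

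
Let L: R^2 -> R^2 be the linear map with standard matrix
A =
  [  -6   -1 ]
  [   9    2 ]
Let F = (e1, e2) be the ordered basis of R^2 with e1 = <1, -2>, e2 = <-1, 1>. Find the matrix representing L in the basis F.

With P the matrix whose columns are e1, e2, [L]_F = P^(-1) A P.
Column by column: L(e1) = A e1 = <-4, 5>; its F-coordinates <-1, 3> give column 1.
Continuing for each basis vector yields [L]_F = [[-1, 2], [3, -3]].

[[-1, 2], [3, -3]]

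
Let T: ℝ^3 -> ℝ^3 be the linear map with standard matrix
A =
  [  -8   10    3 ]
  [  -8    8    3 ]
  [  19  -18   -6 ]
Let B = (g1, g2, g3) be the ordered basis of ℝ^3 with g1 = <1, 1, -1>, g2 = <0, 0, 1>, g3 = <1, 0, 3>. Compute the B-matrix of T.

[[-3, 3, 1], [-2, -3, 2], [2, 0, 0]]

The j-th column of [T]_B is [T(gj)]_B.
T(g1) = A g1 = <-1, -3, 7> = -3g1 - 2g2 + 2g3, so column 1 is <-3, -2, 2>.
Repeating for g2, g3 and assembling the columns gives [[-3, 3, 1], [-2, -3, 2], [2, 0, 0]].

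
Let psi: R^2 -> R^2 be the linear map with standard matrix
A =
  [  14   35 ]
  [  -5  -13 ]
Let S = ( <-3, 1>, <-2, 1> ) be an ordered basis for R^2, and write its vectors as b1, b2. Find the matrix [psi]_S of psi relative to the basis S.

[[3, -1], [-1, -2]]

With P the matrix whose columns are b1, b2, [psi]_S = P^(-1) A P.
Column by column: psi(b1) = A b1 = <-7, 2>; its S-coordinates <3, -1> give column 1.
Continuing for each basis vector yields [psi]_S = [[3, -1], [-1, -2]].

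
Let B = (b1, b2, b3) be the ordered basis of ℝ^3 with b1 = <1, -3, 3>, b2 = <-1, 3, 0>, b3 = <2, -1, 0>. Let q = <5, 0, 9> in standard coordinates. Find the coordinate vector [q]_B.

<3, 4, 3>

We seek scalars with c_1 b1 + ... + c_3 b3 = q; equivalently solve M c = q where the columns of M are b1, ..., b3.
Solving this 3x3 system gives c = (3, 4, 3).
Check: 3b1 + 4b2 + 3b3 = <5, 0, 9>.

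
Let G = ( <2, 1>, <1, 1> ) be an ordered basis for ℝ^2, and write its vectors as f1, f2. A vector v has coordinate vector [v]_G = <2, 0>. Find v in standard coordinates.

The coordinates say v = 2f1 + 0·f2; adding the scaled basis vectors gives <4, 2>.

<4, 2>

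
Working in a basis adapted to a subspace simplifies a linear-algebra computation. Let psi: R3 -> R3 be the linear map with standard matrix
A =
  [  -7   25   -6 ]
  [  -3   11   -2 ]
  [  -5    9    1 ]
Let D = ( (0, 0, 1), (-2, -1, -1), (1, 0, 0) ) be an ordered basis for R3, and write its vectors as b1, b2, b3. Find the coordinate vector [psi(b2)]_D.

Column 2 of [psi]_D is the D-coordinate vector of psi(b2).
In standard coordinates psi(b2) = A b2 = (-5, -3, 0).
Converting to D: (-5, -3, 0) = 3b1 + 3b2 + b3, so the coordinate vector is (3, 3, 1).

(3, 3, 1)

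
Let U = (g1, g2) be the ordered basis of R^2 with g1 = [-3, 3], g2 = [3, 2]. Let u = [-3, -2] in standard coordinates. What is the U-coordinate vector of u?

[0, -1]

Write u = c_1 g1 + c_2 g2 and solve for the c_i.
System: -3c_1 + 3c_2 = -3, 3c_1 + 2c_2 = -2; solving gives c_1 = 0, c_2 = -1.
Check: 0·g1 - g2 = [-3, -2].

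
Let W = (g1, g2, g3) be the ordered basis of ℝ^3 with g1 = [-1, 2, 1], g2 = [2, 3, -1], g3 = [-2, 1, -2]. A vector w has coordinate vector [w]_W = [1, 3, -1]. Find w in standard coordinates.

By definition w = g1 + 3g2 - g3.
Summing componentwise gives [7, 10, 0].

[7, 10, 0]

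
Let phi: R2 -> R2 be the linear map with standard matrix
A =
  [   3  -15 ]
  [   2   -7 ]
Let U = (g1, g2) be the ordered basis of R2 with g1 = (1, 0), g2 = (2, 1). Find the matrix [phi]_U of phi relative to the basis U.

The j-th column of [phi]_U is [phi(gj)]_U.
phi(g1) = A g1 = (3, 2) = -g1 + 2g2, so column 1 is (-1, 2).
Repeating for g2 and assembling the columns gives [[-1, -3], [2, -3]].

[[-1, -3], [2, -3]]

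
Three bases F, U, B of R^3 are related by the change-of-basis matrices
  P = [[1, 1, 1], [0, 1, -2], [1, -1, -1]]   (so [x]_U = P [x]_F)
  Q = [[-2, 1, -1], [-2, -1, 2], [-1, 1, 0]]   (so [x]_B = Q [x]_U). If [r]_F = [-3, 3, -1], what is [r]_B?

[12, -13, 6]

First [r]_U = P [r]_F = [-1, 5, -5].
Then [r]_B = Q [r]_U = [12, -13, 6].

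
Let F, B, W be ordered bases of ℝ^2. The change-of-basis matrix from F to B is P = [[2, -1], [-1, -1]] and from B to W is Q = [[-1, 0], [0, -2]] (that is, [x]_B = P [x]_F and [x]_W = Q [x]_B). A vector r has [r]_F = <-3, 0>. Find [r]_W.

First [r]_B = P [r]_F = <-6, 3>.
Then [r]_W = Q [r]_B = <6, -6>.

<6, -6>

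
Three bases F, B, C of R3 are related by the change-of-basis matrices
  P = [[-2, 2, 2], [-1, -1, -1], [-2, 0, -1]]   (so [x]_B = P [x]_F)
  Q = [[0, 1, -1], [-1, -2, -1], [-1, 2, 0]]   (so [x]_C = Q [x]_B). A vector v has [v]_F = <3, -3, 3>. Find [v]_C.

<6, 21, 0>

Apply P to get B-coordinates <-6, -3, -9>, then Q to get C-coordinates.
The result is [v]_C = <6, 21, 0>.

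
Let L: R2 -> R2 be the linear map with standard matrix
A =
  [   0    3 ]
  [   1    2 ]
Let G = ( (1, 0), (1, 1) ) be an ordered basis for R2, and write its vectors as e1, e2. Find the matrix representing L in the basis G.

Let P have columns e1, e2. Then [L]_G = P^(-1) A P.
Here det P = 1, so P^(-1) is integer; computing A P first and then P^(-1)(A P) gives [[-1, 0], [1, 3]].

[[-1, 0], [1, 3]]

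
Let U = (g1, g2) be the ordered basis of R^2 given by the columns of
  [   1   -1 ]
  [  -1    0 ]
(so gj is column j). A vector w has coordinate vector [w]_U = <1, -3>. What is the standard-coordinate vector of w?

<4, -1>

By definition w = g1 - 3g2.
Summing componentwise gives <4, -1>.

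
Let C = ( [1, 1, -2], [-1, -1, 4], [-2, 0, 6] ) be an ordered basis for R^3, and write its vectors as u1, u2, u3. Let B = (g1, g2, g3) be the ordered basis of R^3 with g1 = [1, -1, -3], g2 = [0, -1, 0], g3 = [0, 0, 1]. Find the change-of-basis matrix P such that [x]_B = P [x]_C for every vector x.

[[1, -1, -2], [-2, 2, 2], [1, 1, 0]]

Take x = uj: its C-coordinates are the j-th standard unit vector, so P e_j — column j of P — equals [uj]_B.
u1 = g1 - 2g2 + g3, giving column 1 = [1, -2, 1]; repeating for each j gives P = [[1, -1, -2], [-2, 2, 2], [1, 1, 0]].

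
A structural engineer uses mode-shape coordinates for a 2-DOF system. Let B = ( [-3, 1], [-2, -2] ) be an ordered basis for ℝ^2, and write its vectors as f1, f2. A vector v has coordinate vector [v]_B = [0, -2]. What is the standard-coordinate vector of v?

[4, 4]

The coordinates say v = 0·f1 - 2f2; adding the scaled basis vectors gives [4, 4].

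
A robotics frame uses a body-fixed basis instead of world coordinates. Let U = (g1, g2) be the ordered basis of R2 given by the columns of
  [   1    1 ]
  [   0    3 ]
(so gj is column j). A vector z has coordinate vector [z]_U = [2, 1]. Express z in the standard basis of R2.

[3, 3]

By definition z = 2g1 + g2.
Summing componentwise gives [3, 3].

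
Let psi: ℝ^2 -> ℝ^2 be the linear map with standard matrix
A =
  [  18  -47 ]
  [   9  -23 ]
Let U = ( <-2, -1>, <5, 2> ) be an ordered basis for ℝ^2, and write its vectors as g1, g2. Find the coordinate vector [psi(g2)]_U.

Column 2 of [psi]_U is the U-coordinate vector of psi(g2).
In standard coordinates psi(g2) = A g2 = <-4, -1>.
Converting to U: <-4, -1> = -3g1 - 2g2, so the coordinate vector is <-3, -2>.

<-3, -2>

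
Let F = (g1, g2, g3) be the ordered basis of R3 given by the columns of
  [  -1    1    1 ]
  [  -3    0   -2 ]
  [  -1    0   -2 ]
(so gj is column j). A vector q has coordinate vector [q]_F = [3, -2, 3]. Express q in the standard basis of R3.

[-2, -15, -9]

By definition q = 3g1 - 2g2 + 3g3.
Summing componentwise gives [-2, -15, -9].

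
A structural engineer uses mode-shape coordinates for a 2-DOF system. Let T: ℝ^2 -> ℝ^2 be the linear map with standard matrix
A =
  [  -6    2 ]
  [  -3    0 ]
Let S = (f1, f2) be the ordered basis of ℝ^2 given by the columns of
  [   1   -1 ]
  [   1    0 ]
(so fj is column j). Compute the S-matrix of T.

The j-th column of [T]_S is [T(fj)]_S.
T(f1) = A f1 = <-4, -3> = -3f1 + f2, so column 1 is <-3, 1>.
Repeating for f2 and assembling the columns gives [[-3, 3], [1, -3]].

[[-3, 3], [1, -3]]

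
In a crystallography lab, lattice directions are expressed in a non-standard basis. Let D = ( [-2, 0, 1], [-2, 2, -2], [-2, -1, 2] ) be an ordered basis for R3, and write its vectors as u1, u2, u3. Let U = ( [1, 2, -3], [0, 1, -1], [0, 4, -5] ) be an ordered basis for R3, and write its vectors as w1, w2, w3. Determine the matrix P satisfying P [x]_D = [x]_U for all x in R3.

[[-2, -2, -2], [0, -2, -1], [1, 2, 1]]

Column j of P is [uj]_U, since P maps D-coordinates to U-coordinates.
Expressing u1 in U: u1 = -2w1 + 0·w2 + w3, so column 1 of P is [-2, 0, 1].
Doing the same for each uj gives P = [[-2, -2, -2], [0, -2, -1], [1, 2, 1]].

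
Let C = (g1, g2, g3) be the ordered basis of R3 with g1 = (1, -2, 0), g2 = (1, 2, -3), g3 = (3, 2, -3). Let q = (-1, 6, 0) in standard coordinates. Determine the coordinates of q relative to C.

Write q = c_1 g1 + ... + c_3 g3 and solve for the c_i.
Gaussian elimination on [M | q] yields c = (-3, -1, 1).
Check: -3g1 - g2 + g3 = (-1, 6, 0).

(-3, -1, 1)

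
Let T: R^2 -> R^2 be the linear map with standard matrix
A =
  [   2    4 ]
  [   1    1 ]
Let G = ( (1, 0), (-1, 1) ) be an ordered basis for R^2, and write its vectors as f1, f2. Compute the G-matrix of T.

[[3, 2], [1, 0]]

Let P have columns f1, f2. Then [T]_G = P^(-1) A P.
Here det P = 1, so P^(-1) is integer; computing A P first and then P^(-1)(A P) gives [[3, 2], [1, 0]].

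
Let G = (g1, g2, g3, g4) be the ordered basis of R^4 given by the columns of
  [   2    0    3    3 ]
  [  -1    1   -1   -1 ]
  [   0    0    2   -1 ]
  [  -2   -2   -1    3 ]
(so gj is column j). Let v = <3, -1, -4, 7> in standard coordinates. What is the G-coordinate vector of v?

<0, 0, -1, 2>

Write v = c_1 g1 + ... + c_4 g4 and solve for the c_i.
Gaussian elimination on [M | v] yields c = (0, 0, -1, 2).
Check: 0·g1 + 0·g2 - g3 + 2g4 = <3, -1, -4, 7>.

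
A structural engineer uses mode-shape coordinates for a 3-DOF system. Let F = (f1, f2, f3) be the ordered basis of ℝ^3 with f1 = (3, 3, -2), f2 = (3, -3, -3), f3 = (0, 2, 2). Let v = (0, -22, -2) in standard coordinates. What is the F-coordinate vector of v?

(-4, 4, 1)

Write v = c_1 f1 + ... + c_3 f3 and solve for the c_i.
Row-reducing the augmented matrix [M | v] gives c = (-4, 4, 1).
Check: -4f1 + 4f2 + f3 = (0, -22, -2).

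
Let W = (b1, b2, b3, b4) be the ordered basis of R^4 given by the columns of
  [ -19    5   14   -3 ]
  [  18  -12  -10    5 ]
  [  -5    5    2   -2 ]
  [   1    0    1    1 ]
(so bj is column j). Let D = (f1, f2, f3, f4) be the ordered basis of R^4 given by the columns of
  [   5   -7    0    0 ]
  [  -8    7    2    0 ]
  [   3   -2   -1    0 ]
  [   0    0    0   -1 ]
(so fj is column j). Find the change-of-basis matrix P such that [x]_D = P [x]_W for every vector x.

Let M have columns bj and N have columns fj. Then for every x, N [x]_D = x = M [x]_W, so P = N^(-1) M.
Since det N = 1, N^(-1) has integer entries; multiplying gives P = [[-1, 1, 0, -2], [2, 0, -2, -1], [-2, -2, 2, -2], [-1, 0, -1, -1]].

[[-1, 1, 0, -2], [2, 0, -2, -1], [-2, -2, 2, -2], [-1, 0, -1, -1]]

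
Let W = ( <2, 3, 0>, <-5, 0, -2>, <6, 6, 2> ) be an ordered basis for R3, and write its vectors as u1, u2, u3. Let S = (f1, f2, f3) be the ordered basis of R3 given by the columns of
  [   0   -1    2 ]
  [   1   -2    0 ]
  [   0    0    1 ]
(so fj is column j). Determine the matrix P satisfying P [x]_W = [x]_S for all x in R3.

Take x = uj: its W-coordinates are the j-th standard unit vector, so P e_j — column j of P — equals [uj]_S.
u1 = -f1 - 2f2 + 0·f3, giving column 1 = <-1, -2, 0>; repeating for each j gives P = [[-1, 2, 2], [-2, 1, -2], [0, -2, 2]].

[[-1, 2, 2], [-2, 1, -2], [0, -2, 2]]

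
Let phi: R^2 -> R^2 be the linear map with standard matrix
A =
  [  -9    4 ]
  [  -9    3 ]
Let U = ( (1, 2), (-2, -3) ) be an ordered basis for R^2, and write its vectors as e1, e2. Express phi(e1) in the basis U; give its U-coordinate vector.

(-3, -1)

Compute phi(e1) = A e1 = (-1, -3) in standard coordinates.
Then write this in U-coordinates: solve for y in y_1 e1 + y_2 e2 = (-1, -3).
This gives y = (-3, -1), which is column 1 of [phi]_U.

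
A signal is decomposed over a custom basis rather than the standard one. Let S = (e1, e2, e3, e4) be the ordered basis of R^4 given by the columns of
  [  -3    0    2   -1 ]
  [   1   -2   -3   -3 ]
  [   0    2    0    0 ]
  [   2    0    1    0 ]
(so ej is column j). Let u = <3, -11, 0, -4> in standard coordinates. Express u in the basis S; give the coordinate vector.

<-2, 0, 0, 3>

We seek scalars with c_1 e1 + ... + c_4 e4 = u; equivalently solve M c = u where the columns of M are e1, ..., e4.
Row-reducing the augmented matrix [M | u] gives c = (-2, 0, 0, 3).
Check: -2e1 + 0·e2 + 0·e3 + 3e4 = <3, -11, 0, -4>.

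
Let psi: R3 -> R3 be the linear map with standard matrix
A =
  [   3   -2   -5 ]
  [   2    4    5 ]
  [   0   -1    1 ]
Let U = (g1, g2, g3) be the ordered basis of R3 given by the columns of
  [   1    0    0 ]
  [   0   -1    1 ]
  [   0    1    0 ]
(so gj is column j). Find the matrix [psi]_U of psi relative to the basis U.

Let P have columns g1, ..., g3. Then [psi]_U = P^(-1) A P.
Here det P = -1, so P^(-1) is integer; computing A P first and then P^(-1)(A P) gives [[3, -3, -2], [0, 2, -1], [2, 3, 3]].

[[3, -3, -2], [0, 2, -1], [2, 3, 3]]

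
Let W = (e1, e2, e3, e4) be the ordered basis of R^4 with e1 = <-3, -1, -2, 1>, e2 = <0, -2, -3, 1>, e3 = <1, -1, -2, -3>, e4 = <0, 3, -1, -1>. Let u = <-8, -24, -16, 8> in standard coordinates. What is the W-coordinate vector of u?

<3, 4, 1, -4>

We seek scalars with c_1 e1 + ... + c_4 e4 = u; equivalently solve M c = u where the columns of M are e1, ..., e4.
Row-reducing the augmented matrix [M | u] gives c = (3, 4, 1, -4).
Check: 3e1 + 4e2 + e3 - 4e4 = <-8, -24, -16, 8>.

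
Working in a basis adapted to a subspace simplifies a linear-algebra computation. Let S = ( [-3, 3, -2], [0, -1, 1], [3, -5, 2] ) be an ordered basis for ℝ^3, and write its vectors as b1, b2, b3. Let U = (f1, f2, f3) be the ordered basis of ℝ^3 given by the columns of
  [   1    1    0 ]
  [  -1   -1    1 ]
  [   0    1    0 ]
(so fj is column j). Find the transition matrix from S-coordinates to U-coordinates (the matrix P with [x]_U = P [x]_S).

[[-1, -1, 1], [-2, 1, 2], [0, -1, -2]]

Column j of P is [bj]_U, since P maps S-coordinates to U-coordinates.
Expressing b1 in U: b1 = -f1 - 2f2 + 0·f3, so column 1 of P is [-1, -2, 0].
Doing the same for each bj gives P = [[-1, -1, 1], [-2, 1, 2], [0, -1, -2]].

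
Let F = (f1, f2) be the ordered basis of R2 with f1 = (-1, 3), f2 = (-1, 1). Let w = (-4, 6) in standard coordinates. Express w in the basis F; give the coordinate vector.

(1, 3)

[w]_F is the unique c with M c = w, where M has columns f1, f2.
System: -c_1 - c_2 = -4, 3c_1 + c_2 = 6; solving gives c_1 = 1, c_2 = 3.
Check: f1 + 3f2 = (-4, 6).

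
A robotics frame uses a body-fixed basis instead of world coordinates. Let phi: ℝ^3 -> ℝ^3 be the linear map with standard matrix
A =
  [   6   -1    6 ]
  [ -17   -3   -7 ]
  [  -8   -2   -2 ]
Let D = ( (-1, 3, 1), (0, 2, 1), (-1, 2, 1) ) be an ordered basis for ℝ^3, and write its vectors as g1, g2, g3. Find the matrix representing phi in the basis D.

[[1, -1, 0], [-3, -2, 0], [2, -3, 2]]

Let P have columns g1, ..., g3. Then [phi]_D = P^(-1) A P.
Here det P = -1, so P^(-1) is integer; computing A P first and then P^(-1)(A P) gives [[1, -1, 0], [-3, -2, 0], [2, -3, 2]].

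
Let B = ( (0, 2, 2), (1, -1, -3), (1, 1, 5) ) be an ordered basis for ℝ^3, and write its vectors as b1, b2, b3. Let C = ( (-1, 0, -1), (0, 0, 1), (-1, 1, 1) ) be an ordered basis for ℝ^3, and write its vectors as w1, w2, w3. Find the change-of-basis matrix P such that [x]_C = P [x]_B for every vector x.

Take x = bj: its B-coordinates are the j-th standard unit vector, so P e_j — column j of P — equals [bj]_C.
b1 = -2w1 - 2w2 + 2w3, giving column 1 = (-2, -2, 2); repeating for each j gives P = [[-2, 0, -2], [-2, -2, 2], [2, -1, 1]].

[[-2, 0, -2], [-2, -2, 2], [2, -1, 1]]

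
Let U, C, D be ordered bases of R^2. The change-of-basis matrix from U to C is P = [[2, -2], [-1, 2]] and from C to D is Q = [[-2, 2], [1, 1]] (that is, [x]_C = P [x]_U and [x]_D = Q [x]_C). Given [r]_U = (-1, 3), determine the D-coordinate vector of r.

Composing the changes, [r]_D = Q P [r]_U.
Q P = [[-6, 8], [1, 0]]; applying this to (-1, 3) gives (30, -1).

(30, -1)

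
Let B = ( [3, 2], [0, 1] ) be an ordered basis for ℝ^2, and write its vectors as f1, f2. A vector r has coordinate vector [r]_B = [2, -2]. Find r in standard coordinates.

[6, 2]

The coordinates say r = 2f1 - 2f2; adding the scaled basis vectors gives [6, 2].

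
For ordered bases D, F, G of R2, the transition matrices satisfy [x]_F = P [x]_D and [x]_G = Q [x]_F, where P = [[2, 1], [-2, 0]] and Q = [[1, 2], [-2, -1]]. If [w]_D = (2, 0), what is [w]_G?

First [w]_F = P [w]_D = (4, -4).
Then [w]_G = Q [w]_F = (-4, -4).

(-4, -4)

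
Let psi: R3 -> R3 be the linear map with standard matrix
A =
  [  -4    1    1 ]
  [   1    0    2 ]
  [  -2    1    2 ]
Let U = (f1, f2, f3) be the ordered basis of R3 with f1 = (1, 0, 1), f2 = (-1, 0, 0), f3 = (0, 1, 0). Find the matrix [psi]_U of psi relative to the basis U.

With P the matrix whose columns are f1, ..., f3, [psi]_U = P^(-1) A P.
Column by column: psi(f1) = A f1 = (-3, 3, 0); its U-coordinates (0, 3, 3) give column 1.
Continuing for each basis vector yields [psi]_U = [[0, 2, 1], [3, -2, 0], [3, -1, 0]].

[[0, 2, 1], [3, -2, 0], [3, -1, 0]]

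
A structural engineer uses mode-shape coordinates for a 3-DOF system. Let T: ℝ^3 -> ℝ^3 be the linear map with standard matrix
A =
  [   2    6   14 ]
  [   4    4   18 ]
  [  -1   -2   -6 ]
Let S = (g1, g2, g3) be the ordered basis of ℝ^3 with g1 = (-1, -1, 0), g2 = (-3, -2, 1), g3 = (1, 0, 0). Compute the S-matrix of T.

With P the matrix whose columns are g1, ..., g3, [T]_S = P^(-1) A P.
Column by column: T(g1) = A g1 = (-8, -8, 3); its S-coordinates (2, 3, 3) give column 1.
Continuing for each basis vector yields [T]_S = [[2, 0, -2], [3, 1, -1], [3, -1, -3]].

[[2, 0, -2], [3, 1, -1], [3, -1, -3]]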